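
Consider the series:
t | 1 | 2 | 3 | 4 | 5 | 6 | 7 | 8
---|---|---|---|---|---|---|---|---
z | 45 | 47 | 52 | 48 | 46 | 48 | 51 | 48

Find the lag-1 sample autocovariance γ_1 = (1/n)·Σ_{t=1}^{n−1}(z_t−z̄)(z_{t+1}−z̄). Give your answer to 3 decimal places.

Mean z̄ = (45 + 47 + 52 + 48 + 46 + 48 + 51 + 48)/8 = 48.1250
Deviations: -3.1250, -1.1250, 3.8750, -0.1250, -2.1250, -0.1250, 2.8750, -0.1250
Σ_{t=1}^{7}(z_t−z̄)(z_{t+1}−z̄) = -1.5156
γ_1 = -1.5156 / 8 = -0.189

-0.189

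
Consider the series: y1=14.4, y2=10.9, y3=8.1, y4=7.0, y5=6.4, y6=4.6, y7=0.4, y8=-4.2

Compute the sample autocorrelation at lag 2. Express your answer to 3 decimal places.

0.144

Mean ȳ = (14.4 + 10.9 + 8.1 + 7.0 + 6.4 + 4.6 + 0.4 − 4.2)/8 = 5.9500
Deviations from mean: 8.4500, 4.9500, 2.1500, 1.0500, 0.4500, -1.3500, -5.5500, -10.1500
Σ(y_t−ȳ)(y_{t+2}−ȳ) = (18.1675) + (5.1975) + (0.9675) + (-1.4175) + (-2.4975) + (13.7025) = 34.1200
Denominator Σ(y_t−ȳ)² = 237.4800
r_2 = 34.1200 / 237.4800 = 0.144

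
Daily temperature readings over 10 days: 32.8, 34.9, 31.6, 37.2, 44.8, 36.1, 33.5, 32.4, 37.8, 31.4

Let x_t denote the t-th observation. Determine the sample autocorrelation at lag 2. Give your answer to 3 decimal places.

Mean x̄ = (32.8 + 34.9 + 31.6 + 37.2 + 44.8 + 36.1 + 33.5 + 32.4 + 37.8 + 31.4)/10 = 35.2500
Numerator Σ_{t=1}^{8}(x_t−x̄)(x_{t+2}−x̄) = -37.5650
Denominator Σ(x_t−x̄)² = 147.6850
r_2 = -37.5650 / 147.6850 = -0.254

-0.254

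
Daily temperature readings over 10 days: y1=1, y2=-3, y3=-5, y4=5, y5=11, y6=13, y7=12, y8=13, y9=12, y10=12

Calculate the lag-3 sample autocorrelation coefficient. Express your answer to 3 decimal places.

-0.072

Mean ȳ = (1 − 3 − 5 + 5 + 11 + 13 + 12 + 13 + 12 + 12)/10 = 7.1000
Numerator Σ_{t=1}^{7}(y_t−ȳ)(y_{t+3}−ȳ) = -32.3300
Denominator Σ(y_t−ȳ)² = 446.9000
r_3 = -32.3300 / 446.9000 = -0.072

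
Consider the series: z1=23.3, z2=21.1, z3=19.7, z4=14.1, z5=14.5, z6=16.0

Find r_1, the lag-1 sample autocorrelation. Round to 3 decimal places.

0.500

Mean z̄ = (23.3 + 21.1 + 19.7 + 14.1 + 14.5 + 16.0)/6 = 18.1167
Deviations from mean: 5.1833, 2.9833, 1.5833, -4.0167, -3.6167, -2.1167
Σ(z_t−z̄)(z_{t+1}−z̄) = (15.4636) + (4.7236) + (-6.3597) + (14.5269) + (7.6553) = 36.0097
Denominator Σ(z_t−z̄)² = 71.9683
r_1 = 36.0097 / 71.9683 = 0.500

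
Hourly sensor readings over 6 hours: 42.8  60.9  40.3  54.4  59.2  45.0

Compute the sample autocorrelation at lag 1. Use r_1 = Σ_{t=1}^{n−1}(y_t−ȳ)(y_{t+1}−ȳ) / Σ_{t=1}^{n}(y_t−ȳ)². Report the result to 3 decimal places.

-0.609

Mean ȳ = (42.8 + 60.9 + 40.3 + 54.4 + 59.2 + 45.0)/6 = 50.4333
Deviations from mean: -7.6333, 10.4667, -10.1333, 3.9667, 8.7667, -5.4333
Σ(y_t−ȳ)(y_{t+1}−ȳ) = (-79.8956) + (-106.0622) + (-40.1956) + (34.7744) + (-47.6322) = -239.0111
Denominator Σ(y_t−ȳ)² = 392.6133
r_1 = -239.0111 / 392.6133 = -0.609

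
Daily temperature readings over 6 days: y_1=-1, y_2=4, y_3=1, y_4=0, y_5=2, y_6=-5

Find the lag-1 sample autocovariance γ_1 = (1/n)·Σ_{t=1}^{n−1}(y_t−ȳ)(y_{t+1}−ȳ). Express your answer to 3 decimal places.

-1.866

Mean ȳ = (-1 + 4 + 1 + 0 + 2 − 5)/6 = 0.1667
Deviations: -1.1667, 3.8333, 0.8333, -0.1667, 1.8333, -5.1667
Σ_{t=1}^{5}(y_t−ȳ)(y_{t+1}−ȳ) = -11.1944
γ_1 = -11.1944 / 6 = -1.866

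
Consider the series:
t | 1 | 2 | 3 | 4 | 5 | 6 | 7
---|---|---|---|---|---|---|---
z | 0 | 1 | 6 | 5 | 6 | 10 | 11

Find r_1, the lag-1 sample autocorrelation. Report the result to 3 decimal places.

Mean z̄ = (0 + 1 + 6 + 5 + 6 + 10 + 11)/7 = 5.5714
Σ(z_t−z̄)(z_{t+1}−z̄) = (25.4694) + (-1.9592) + (-0.2449) + (-0.2449) + (1.8980) + (24.0408) = 48.9592
Denominator Σ(z_t−z̄)² = 101.7143
r_1 = 48.9592 / 101.7143 = 0.481

0.481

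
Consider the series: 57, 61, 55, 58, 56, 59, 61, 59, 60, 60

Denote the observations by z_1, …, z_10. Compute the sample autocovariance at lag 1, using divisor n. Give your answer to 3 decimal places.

-0.536

Mean z̄ = (57 + 61 + 55 + 58 + 56 + 59 + 61 + 59 + 60 + 60)/10 = 58.6000
Σ_{t=1}^{9}(z_t−z̄)(z_{t+1}−z̄) = -5.3600
γ_1 = -5.3600 / 10 = -0.536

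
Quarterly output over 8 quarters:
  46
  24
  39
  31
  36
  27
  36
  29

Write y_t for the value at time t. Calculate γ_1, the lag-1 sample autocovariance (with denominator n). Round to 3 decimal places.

-29.344

Mean ȳ = (46 + 24 + 39 + 31 + 36 + 27 + 36 + 29)/8 = 33.5000
Σ_{t=1}^{7}(y_t−ȳ)(y_{t+1}−ȳ) = -234.7500
γ_1 = -234.7500 / 8 = -29.344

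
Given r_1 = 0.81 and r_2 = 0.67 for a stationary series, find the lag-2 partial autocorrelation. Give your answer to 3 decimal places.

0.040

φ_{22} = (r_2 − r_1²) / (1 − r_1²)
r_1² = (0.81)² = 0.6561
Numerator = 0.67 − 0.6561 = 0.0139; denominator = 1 − 0.6561 = 0.3439
φ_{22} = 0.0139 / 0.3439 = 0.040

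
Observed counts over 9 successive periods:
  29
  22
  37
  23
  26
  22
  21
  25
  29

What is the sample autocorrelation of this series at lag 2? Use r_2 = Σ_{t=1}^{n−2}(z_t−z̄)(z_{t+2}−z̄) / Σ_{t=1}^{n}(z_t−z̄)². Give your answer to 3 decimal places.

Mean z̄ = (29 + 22 + 37 + 23 + 26 + 22 + 21 + 25 + 29)/9 = 26.0000
Numerator Σ_{t=1}^{7}(z_t−z̄)(z_{t+2}−z̄) = 46.0000
Denominator Σ(z_t−z̄)² = 206.0000
r_2 = 46.0000 / 206.0000 = 0.223

0.223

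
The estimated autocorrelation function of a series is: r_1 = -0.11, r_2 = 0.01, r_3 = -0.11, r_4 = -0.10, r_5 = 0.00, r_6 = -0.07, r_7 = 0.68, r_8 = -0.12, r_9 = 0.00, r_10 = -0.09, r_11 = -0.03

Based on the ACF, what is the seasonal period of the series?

7

The largest autocorrelation is r_7 = 0.68; the remaining lags stay at or below 0.01.
The dominant spike at lag 7 indicates a seasonal period of 7.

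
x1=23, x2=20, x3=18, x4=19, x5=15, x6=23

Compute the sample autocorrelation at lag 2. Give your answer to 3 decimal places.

-0.005

Mean x̄ = (23 + 20 + 18 + 19 + 15 + 23)/6 = 19.6667
Σ(x_t−x̄)(x_{t+2}−x̄) = (-5.5556) + (-0.2222) + (7.7778) + (-2.2222) = -0.2222
Denominator Σ(x_t−x̄)² = 47.3333
r_2 = -0.2222 / 47.3333 = -0.005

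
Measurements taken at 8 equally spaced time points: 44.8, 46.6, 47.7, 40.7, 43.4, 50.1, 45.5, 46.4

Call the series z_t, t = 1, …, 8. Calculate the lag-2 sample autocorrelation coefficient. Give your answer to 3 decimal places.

-0.527

Mean z̄ = (44.8 + 46.6 + 47.7 + 40.7 + 43.4 + 50.1 + 45.5 + 46.4)/8 = 45.6500
Deviations from mean: -0.8500, 0.9500, 2.0500, -4.9500, -2.2500, 4.4500, -0.1500, 0.7500
Numerator Σ_{t=1}^{6}(z_t−z̄)(z_{t+2}−z̄) = -29.4100
Denominator Σ(z_t−z̄)² = 55.7800
r_2 = -29.4100 / 55.7800 = -0.527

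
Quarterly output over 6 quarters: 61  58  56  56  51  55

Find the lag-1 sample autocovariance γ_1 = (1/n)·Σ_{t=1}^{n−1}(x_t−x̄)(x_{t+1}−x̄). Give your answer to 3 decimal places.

Mean x̄ = (61 + 58 + 56 + 56 + 51 + 55)/6 = 56.1667
Deviations: 4.8333, 1.8333, -0.1667, -0.1667, -5.1667, -1.1667
Σ_{t=1}^{5}(x_t−x̄)(x_{t+1}−x̄) = 15.4722
γ_1 = 15.4722 / 6 = 2.579

2.579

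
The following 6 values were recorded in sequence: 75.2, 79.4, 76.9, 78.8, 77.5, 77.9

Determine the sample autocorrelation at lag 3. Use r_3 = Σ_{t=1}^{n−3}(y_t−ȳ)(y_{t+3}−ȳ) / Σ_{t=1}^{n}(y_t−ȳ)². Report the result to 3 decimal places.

Mean ȳ = (75.2 + 79.4 + 76.9 + 78.8 + 77.5 + 77.9)/6 = 77.6167
Deviations from mean: -2.4167, 1.7833, -0.7167, 1.1833, -0.1167, 0.2833
Σ(y_t−ȳ)(y_{t+3}−ȳ) = (-2.8597) + (-0.2081) + (-0.2031) = -3.2708
Denominator Σ(y_t−ȳ)² = 11.0283
r_3 = -3.2708 / 11.0283 = -0.297

-0.297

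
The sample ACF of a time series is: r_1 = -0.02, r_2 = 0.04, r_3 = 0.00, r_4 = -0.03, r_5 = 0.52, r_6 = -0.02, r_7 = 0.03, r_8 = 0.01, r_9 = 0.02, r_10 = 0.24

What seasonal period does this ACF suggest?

The largest autocorrelation is r_5 = 0.52, with a weaker echo at lag 10 (0.24); the remaining lags stay at or below 0.04.
The dominant spike at lag 5 indicates a seasonal period of 5.

5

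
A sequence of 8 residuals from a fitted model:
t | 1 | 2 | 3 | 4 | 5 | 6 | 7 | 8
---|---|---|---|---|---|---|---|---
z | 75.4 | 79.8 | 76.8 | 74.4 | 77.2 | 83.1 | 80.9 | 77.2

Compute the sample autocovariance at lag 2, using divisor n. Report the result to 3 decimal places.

-3.391

Mean z̄ = (75.4 + 79.8 + 76.8 + 74.4 + 77.2 + 83.1 + 80.9 + 77.2)/8 = 78.1000
Deviations: -2.7000, 1.7000, -1.3000, -3.7000, -0.9000, 5.0000, 2.8000, -0.9000
Σ_{t=1}^{6}(z_t−z̄)(z_{t+2}−z̄) = -27.1300
γ_2 = -27.1300 / 8 = -3.391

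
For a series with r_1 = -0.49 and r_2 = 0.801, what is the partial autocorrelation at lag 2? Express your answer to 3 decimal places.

0.738

φ_{22} = (r_2 − r_1²) / (1 − r_1²)
r_1² = (-0.49)² = 0.2401
Numerator = 0.801 − 0.2401 = 0.5609; denominator = 1 − 0.2401 = 0.7599
φ_{22} = 0.5609 / 0.7599 = 0.738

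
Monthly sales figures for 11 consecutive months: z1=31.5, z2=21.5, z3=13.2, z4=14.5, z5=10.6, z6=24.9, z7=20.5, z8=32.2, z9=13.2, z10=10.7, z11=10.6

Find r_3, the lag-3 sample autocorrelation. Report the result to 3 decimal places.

-0.574

Mean z̄ = (31.5 + 21.5 + 13.2 + 14.5 + 10.6 + 24.9 + 20.5 + 32.2 + 13.2 + 10.7 + 10.6)/11 = 18.4909
Numerator Σ_{t=1}^{8}(z_t−z̄)(z_{t+3}−z̄) = -383.5075
Denominator Σ(z_t−z̄)² = 668.4891
r_3 = -383.5075 / 668.4891 = -0.574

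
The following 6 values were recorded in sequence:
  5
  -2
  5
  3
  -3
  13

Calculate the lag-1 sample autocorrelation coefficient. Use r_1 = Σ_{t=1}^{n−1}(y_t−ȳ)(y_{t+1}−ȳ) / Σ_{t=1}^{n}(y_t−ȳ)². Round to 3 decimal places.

Mean ȳ = (5 − 2 + 5 + 3 − 3 + 13)/6 = 3.5000
Deviations from mean: 1.5000, -5.5000, 1.5000, -0.5000, -6.5000, 9.5000
Σ(y_t−ȳ)(y_{t+1}−ȳ) = (-8.2500) + (-8.2500) + (-0.7500) + (3.2500) + (-61.7500) = -75.7500
Denominator Σ(y_t−ȳ)² = 167.5000
r_1 = -75.7500 / 167.5000 = -0.452

-0.452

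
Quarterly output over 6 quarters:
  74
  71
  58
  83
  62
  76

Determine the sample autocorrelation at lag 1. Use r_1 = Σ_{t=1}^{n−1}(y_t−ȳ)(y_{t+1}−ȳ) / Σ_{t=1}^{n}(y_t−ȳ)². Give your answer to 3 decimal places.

-0.731

Mean ȳ = (74 + 71 + 58 + 83 + 62 + 76)/6 = 70.6667
Deviations from mean: 3.3333, 0.3333, -12.6667, 12.3333, -8.6667, 5.3333
Numerator Σ_{t=1}^{5}(y_t−ȳ)(y_{t+1}−ȳ) = -312.4444
Denominator Σ(y_t−ȳ)² = 427.3333
r_1 = -312.4444 / 427.3333 = -0.731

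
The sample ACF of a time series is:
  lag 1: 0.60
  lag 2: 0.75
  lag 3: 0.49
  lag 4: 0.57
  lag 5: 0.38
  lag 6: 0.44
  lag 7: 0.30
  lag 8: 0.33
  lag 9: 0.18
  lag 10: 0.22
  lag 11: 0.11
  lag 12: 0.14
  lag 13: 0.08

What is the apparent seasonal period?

The largest autocorrelation is r_2 = 0.75; the remaining lags stay at or below 0.60.
The dominant spike at lag 2 indicates a seasonal period of 2.

2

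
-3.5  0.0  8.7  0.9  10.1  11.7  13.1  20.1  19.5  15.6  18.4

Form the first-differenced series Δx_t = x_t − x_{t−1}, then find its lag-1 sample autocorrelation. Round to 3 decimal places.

First differences Δx: 3.5, 8.7, -7.8, 9.2, 1.6, 1.4, 7.0, -0.6, -3.9, 2.8
Mean of differences = 2.1900
Numerator Σ(Δx_t−Δx̄)(Δx_{t+1}−Δx̄) = -134.1501
Denominator Σ(Δx_t−Δx̄)² = 262.3890
r_1(Δx) = -134.1501 / 262.3890 = -0.511

-0.511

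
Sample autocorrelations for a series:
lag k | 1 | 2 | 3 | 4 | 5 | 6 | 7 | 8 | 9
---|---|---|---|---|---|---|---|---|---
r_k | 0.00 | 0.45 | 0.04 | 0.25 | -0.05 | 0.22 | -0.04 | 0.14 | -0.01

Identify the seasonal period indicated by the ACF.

2

The largest autocorrelation is r_2 = 0.45, with weaker echoes at lags 4 (0.25) and 6 (0.22); the remaining lags stay at or below 0.14.
The dominant spike at lag 2 indicates a seasonal period of 2.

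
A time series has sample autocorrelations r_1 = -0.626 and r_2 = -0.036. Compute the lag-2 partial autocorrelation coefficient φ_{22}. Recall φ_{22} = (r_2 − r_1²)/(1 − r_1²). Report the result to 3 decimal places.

-0.704

φ_{22} = (r_2 − r_1²) / (1 − r_1²)
r_1² = (-0.626)² = 0.391876
Numerator = -0.036 − 0.3919 = -0.4279; denominator = 1 − 0.3919 = 0.6081
φ_{22} = -0.4279 / 0.6081 = -0.704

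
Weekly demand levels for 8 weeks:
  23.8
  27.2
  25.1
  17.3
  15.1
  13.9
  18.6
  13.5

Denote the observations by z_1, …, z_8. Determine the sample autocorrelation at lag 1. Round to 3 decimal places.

Mean z̄ = (23.8 + 27.2 + 25.1 + 17.3 + 15.1 + 13.9 + 18.6 + 13.5)/8 = 19.3125
Deviations from mean: 4.4875, 7.8875, 5.7875, -2.0125, -4.2125, -5.4125, -0.7125, -5.8125
Σ(z_t−z̄)(z_{t+1}−z̄) = (35.3952) + (45.6489) + (-11.6473) + (8.4777) + (22.8002) + (3.8564) + (4.1414) = 108.6723
Denominator Σ(z_t−z̄)² = 201.2288
r_1 = 108.6723 / 201.2288 = 0.540

0.540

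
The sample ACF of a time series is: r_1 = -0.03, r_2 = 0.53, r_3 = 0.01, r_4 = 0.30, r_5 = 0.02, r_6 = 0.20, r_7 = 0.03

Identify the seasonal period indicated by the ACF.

The largest autocorrelation is r_2 = 0.53, with weaker echoes at lags 4 (0.30) and 6 (0.20); the remaining lags stay at or below 0.03.
The dominant spike at lag 2 indicates a seasonal period of 2.

2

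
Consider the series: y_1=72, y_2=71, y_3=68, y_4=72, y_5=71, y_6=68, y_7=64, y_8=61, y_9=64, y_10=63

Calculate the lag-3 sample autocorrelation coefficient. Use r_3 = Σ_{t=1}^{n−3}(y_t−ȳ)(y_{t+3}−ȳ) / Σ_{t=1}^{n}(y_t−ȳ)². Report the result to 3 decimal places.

0.057

Mean ȳ = (72 + 71 + 68 + 72 + 71 + 68 + 64 + 61 + 64 + 63)/10 = 67.4000
Numerator Σ_{t=1}^{7}(y_t−ȳ)(y_{t+3}−ȳ) = 8.7200
Denominator Σ(y_t−ȳ)² = 152.4000
r_3 = 8.7200 / 152.4000 = 0.057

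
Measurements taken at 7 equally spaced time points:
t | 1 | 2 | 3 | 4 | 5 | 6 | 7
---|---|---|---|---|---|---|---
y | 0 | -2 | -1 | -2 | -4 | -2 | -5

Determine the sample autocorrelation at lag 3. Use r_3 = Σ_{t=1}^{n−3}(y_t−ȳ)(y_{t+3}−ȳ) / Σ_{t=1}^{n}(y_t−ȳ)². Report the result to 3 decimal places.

-0.014

Mean ȳ = (0 − 2 − 1 − 2 − 4 − 2 − 5)/7 = -2.2857
Deviations from mean: 2.2857, 0.2857, 1.2857, 0.2857, -1.7143, 0.2857, -2.7143
Numerator Σ_{t=1}^{4}(y_t−ȳ)(y_{t+3}−ȳ) = -0.2449
Denominator Σ(y_t−ȳ)² = 17.4286
r_3 = -0.2449 / 17.4286 = -0.014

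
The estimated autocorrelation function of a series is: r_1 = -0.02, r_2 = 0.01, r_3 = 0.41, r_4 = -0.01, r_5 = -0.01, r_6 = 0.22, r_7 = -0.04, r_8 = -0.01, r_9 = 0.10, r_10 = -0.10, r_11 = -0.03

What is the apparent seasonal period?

3

The largest autocorrelation is r_3 = 0.41, with a weaker echo at lag 6 (0.22); the remaining lags stay at or below 0.10.
The dominant spike at lag 3 indicates a seasonal period of 3.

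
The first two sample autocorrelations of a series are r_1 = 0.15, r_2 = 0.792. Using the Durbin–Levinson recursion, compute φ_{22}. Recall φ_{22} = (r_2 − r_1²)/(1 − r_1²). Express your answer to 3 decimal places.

0.787

φ_{22} = (r_2 − r_1²) / (1 − r_1²)
r_1² = (0.15)² = 0.0225
Numerator = 0.792 − 0.0225 = 0.7695; denominator = 1 − 0.0225 = 0.9775
φ_{22} = 0.7695 / 0.9775 = 0.787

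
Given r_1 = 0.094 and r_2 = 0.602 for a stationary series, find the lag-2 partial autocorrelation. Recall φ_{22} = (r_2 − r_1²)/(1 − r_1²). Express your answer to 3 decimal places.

φ_{22} = (r_2 − r_1²) / (1 − r_1²)
r_1² = (0.094)² = 0.008836
Numerator = 0.602 − 0.0088 = 0.5932; denominator = 1 − 0.0088 = 0.9912
φ_{22} = 0.5932 / 0.9912 = 0.598

0.598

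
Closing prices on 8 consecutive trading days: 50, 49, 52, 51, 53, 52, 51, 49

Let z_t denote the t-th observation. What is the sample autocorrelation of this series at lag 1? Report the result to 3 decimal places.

Mean z̄ = (50 + 49 + 52 + 51 + 53 + 52 + 51 + 49)/8 = 50.8750
Σ(z_t−z̄)(z_{t+1}−z̄) = (1.6406) + (-2.1094) + (0.1406) + (0.2656) + (2.3906) + (0.1406) + (-0.2344) = 2.2344
Denominator Σ(z_t−z̄)² = 14.8750
r_1 = 2.2344 / 14.8750 = 0.150

0.150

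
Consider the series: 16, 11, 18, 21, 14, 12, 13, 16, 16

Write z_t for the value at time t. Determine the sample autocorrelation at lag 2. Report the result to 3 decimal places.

Mean z̄ = (16 + 11 + 18 + 21 + 14 + 12 + 13 + 16 + 16)/9 = 15.2222
Numerator Σ_{t=1}^{7}(z_t−z̄)(z_{t+2}−z̄) = -45.7654
Denominator Σ(z_t−z̄)² = 77.5556
r_2 = -45.7654 / 77.5556 = -0.590

-0.590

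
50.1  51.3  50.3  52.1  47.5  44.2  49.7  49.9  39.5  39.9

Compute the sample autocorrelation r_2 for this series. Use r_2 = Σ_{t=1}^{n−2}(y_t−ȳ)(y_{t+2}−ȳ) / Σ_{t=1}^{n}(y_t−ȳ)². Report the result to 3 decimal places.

-0.174

Mean ȳ = (50.1 + 51.3 + 50.3 + 52.1 + 47.5 + 44.2 + 49.7 + 49.9 + 39.5 + 39.9)/10 = 47.4500
Numerator Σ_{t=1}^{8}(y_t−ȳ)(y_{t+2}−ȳ) = -33.7500
Denominator Σ(y_t−ȳ)² = 193.4250
r_2 = -33.7500 / 193.4250 = -0.174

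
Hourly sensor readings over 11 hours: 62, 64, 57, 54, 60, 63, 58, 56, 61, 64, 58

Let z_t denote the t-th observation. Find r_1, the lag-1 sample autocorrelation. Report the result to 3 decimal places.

0.062

Mean z̄ = (62 + 64 + 57 + 54 + 60 + 63 + 58 + 56 + 61 + 64 + 58)/11 = 59.7273
Numerator Σ_{t=1}^{10}(z_t−z̄)(z_{t+1}−z̄) = 7.1074
Denominator Σ(z_t−z̄)² = 114.1818
r_1 = 7.1074 / 114.1818 = 0.062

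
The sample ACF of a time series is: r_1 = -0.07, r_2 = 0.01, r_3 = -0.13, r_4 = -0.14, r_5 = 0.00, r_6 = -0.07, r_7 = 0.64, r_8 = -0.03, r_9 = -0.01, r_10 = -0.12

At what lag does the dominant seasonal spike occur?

7

The largest autocorrelation is r_7 = 0.64; the remaining lags stay at or below 0.01.
The dominant spike at lag 7 indicates a seasonal period of 7.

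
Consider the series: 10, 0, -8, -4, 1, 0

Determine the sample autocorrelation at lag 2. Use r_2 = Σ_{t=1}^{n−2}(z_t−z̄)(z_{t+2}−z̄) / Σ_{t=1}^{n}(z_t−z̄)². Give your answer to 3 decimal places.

-0.498

Mean z̄ = (10 + 0 − 8 − 4 + 1 + 0)/6 = -0.1667
Numerator Σ_{t=1}^{4}(z_t−z̄)(z_{t+2}−z̄) = -90.0556
Denominator Σ(z_t−z̄)² = 180.8333
r_2 = -90.0556 / 180.8333 = -0.498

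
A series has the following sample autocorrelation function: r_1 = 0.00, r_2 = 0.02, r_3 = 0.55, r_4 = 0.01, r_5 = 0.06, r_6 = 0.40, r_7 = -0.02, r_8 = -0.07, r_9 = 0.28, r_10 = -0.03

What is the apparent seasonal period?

3

The largest autocorrelation is r_3 = 0.55, with weaker echoes at lags 6 (0.40) and 9 (0.28); the remaining lags stay at or below 0.06.
The dominant spike at lag 3 indicates a seasonal period of 3.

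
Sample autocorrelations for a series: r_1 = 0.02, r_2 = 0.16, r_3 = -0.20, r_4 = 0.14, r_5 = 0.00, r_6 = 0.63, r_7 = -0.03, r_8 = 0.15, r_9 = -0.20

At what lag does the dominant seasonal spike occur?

The largest autocorrelation is r_6 = 0.63; the remaining lags stay at or below 0.16.
The dominant spike at lag 6 indicates a seasonal period of 6.

6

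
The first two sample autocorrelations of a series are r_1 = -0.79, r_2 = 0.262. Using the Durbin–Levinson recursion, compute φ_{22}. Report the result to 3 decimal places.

-0.963

φ_{22} = (r_2 − r_1²) / (1 − r_1²)
r_1² = (-0.79)² = 0.6241
Numerator = 0.262 − 0.6241 = -0.3621; denominator = 1 − 0.6241 = 0.3759
φ_{22} = -0.3621 / 0.3759 = -0.963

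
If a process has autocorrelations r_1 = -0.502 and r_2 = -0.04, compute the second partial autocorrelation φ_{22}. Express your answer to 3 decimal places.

φ_{22} = (r_2 − r_1²) / (1 − r_1²)
r_1² = (-0.502)² = 0.252004
Numerator = -0.04 − 0.2520 = -0.2920; denominator = 1 − 0.2520 = 0.7480
φ_{22} = -0.2920 / 0.7480 = -0.390

-0.390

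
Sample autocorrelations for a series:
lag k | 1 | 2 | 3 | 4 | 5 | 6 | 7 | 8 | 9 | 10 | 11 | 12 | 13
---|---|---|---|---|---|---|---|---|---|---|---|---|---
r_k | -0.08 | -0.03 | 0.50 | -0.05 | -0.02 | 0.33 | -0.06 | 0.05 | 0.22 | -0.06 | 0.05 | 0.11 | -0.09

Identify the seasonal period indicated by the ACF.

3

The largest autocorrelation is r_3 = 0.50, with weaker echoes at lags 6 (0.33) and 9 (0.22); the remaining lags stay at or below 0.11.
The dominant spike at lag 3 indicates a seasonal period of 3.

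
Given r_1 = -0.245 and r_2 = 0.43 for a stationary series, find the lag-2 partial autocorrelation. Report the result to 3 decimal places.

φ_{22} = (r_2 − r_1²) / (1 − r_1²)
r_1² = (-0.245)² = 0.060025
Numerator = 0.43 − 0.0600 = 0.3700; denominator = 1 − 0.0600 = 0.9400
φ_{22} = 0.3700 / 0.9400 = 0.394

0.394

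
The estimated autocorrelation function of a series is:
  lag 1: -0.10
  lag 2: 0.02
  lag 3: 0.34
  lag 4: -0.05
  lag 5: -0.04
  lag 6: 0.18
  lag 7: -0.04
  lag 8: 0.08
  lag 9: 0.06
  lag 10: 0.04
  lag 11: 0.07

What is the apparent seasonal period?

3

The largest autocorrelation is r_3 = 0.34, with a weaker echo at lag 6 (0.18); the remaining lags stay at or below 0.08.
The dominant spike at lag 3 indicates a seasonal period of 3.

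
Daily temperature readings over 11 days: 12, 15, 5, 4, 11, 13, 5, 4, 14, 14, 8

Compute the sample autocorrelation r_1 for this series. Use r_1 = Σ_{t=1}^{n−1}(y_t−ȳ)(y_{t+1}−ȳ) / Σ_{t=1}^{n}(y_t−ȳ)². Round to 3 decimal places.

0.044

Mean ȳ = (12 + 15 + 5 + 4 + 11 + 13 + 5 + 4 + 14 + 14 + 8)/11 = 9.5455
Numerator Σ_{t=1}^{10}(y_t−ȳ)(y_{t+1}−ȳ) = 8.5207
Denominator Σ(y_t−ȳ)² = 194.7273
r_1 = 8.5207 / 194.7273 = 0.044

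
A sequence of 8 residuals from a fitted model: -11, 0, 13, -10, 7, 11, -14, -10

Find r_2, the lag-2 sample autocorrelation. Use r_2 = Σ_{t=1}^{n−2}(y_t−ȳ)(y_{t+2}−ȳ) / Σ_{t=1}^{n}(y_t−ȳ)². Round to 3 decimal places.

Mean ȳ = (-11 + 0 + 13 − 10 + 7 + 11 − 14 − 10)/8 = -1.7500
Deviations from mean: -9.2500, 1.7500, 14.7500, -8.2500, 8.7500, 12.7500, -12.2500, -8.2500
Numerator Σ_{t=1}^{6}(y_t−ȳ)(y_{t+2}−ȳ) = -339.3750
Denominator Σ(y_t−ȳ)² = 831.5000
r_2 = -339.3750 / 831.5000 = -0.408

-0.408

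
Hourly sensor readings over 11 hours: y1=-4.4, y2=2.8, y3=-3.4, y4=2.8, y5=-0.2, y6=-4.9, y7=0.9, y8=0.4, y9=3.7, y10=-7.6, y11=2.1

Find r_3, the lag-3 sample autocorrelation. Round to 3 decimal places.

Mean ȳ = (-4.4 + 2.8 − 3.4 + 2.8 − 0.2 − 4.9 + 0.9 + 0.4 + 3.7 − 7.6 + 2.1)/11 = -0.7091
Numerator Σ_{t=1}^{8}(y_t−ȳ)(y_{t+3}−ȳ) = -20.1275
Denominator Σ(y_t−ȳ)² = 141.9491
r_3 = -20.1275 / 141.9491 = -0.142

-0.142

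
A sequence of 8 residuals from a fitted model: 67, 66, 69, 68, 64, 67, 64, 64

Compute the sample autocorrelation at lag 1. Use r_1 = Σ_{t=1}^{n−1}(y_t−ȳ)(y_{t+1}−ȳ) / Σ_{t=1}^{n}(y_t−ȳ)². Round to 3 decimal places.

Mean ȳ = (67 + 66 + 69 + 68 + 64 + 67 + 64 + 64)/8 = 66.1250
Deviations from mean: 0.8750, -0.1250, 2.8750, 1.8750, -2.1250, 0.8750, -2.1250, -2.1250
Σ(y_t−ȳ)(y_{t+1}−ȳ) = (-0.1094) + (-0.3594) + (5.3906) + (-3.9844) + (-1.8594) + (-1.8594) + (4.5156) = 1.7344
Denominator Σ(y_t−ȳ)² = 26.8750
r_1 = 1.7344 / 26.8750 = 0.065

0.065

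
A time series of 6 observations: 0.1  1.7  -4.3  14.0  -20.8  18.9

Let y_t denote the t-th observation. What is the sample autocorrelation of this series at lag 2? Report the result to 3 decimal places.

0.360

Mean ȳ = (0.1 + 1.7 − 4.3 + 14.0 − 20.8 + 18.9)/6 = 1.6000
Deviations from mean: -1.5000, 0.1000, -5.9000, 12.4000, -22.4000, 17.3000
Σ(y_t−ȳ)(y_{t+2}−ȳ) = (8.8500) + (1.2400) + (132.1600) + (214.5200) = 356.7700
Denominator Σ(y_t−ȳ)² = 991.8800
r_2 = 356.7700 / 991.8800 = 0.360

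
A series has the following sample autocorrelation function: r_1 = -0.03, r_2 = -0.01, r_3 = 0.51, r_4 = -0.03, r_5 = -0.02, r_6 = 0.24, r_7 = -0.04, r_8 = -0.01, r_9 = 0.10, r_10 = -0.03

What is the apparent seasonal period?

The largest autocorrelation is r_3 = 0.51, with a weaker echo at lag 6 (0.24); the remaining lags stay at or below 0.10.
The dominant spike at lag 3 indicates a seasonal period of 3.

3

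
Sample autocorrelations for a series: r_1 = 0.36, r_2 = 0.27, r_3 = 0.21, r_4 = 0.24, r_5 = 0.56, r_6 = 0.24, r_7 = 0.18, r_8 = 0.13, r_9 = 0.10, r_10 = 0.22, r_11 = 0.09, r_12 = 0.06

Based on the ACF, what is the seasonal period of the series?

The largest autocorrelation is r_5 = 0.56; the remaining lags stay at or below 0.36. The elevated value at lag 1 (0.36), dropping to 0.27 at lag 2, reflects decaying short-term dependence rather than seasonality.
The dominant spike at lag 5 indicates a seasonal period of 5.

5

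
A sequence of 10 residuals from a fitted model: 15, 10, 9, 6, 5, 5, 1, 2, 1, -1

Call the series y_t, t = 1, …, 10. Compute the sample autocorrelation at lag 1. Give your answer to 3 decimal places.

0.560

Mean ȳ = (15 + 10 + 9 + 6 + 5 + 5 + 1 + 2 + 1 − 1)/10 = 5.3000
Numerator Σ_{t=1}^{9}(y_t−ȳ)(y_{t+1}−ȳ) = 122.2100
Denominator Σ(y_t−ȳ)² = 218.1000
r_1 = 122.2100 / 218.1000 = 0.560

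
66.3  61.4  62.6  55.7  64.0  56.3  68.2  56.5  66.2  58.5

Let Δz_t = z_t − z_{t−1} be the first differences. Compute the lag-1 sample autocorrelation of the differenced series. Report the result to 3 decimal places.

First differences Δz: -4.9, 1.2, -6.9, 8.3, -7.7, 11.9, -11.7, 9.7, -7.7
Mean of differences = -0.8667
Numerator Σ(Δz_t−Δz̄)(Δz_{t+1}−Δz̄) = -550.9711
Denominator Σ(Δz_t−Δz̄)² = 626.3600
r_1(Δz) = -550.9711 / 626.3600 = -0.880

-0.880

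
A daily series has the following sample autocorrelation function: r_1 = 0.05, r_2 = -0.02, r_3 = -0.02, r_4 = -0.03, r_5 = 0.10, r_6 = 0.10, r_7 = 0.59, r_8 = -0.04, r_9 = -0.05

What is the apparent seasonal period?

The largest autocorrelation is r_7 = 0.59; the remaining lags stay at or below 0.10.
The dominant spike at lag 7 indicates a seasonal period of 7.

7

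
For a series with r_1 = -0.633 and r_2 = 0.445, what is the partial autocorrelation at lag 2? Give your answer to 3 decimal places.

φ_{22} = (r_2 − r_1²) / (1 − r_1²)
r_1² = (-0.633)² = 0.400689
Numerator = 0.445 − 0.4007 = 0.0443; denominator = 1 − 0.4007 = 0.5993
φ_{22} = 0.0443 / 0.5993 = 0.074

0.074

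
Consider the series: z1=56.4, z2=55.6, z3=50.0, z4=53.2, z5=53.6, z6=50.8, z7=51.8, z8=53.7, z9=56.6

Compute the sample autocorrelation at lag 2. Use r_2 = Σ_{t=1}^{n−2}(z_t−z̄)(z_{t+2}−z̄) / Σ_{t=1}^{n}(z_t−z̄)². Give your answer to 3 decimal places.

-0.358

Mean z̄ = (56.4 + 55.6 + 50.0 + 53.2 + 53.6 + 50.8 + 51.8 + 53.7 + 56.6)/9 = 53.5222
Σ(z_t−z̄)(z_{t+2}−z̄) = (-10.1362) + (-0.6695) + (-0.2740) + (0.8772) + (-0.1340) + (-0.4840) + (-5.3006) = -16.1210
Denominator Σ(z_t−z̄)² = 44.9956
r_2 = -16.1210 / 44.9956 = -0.358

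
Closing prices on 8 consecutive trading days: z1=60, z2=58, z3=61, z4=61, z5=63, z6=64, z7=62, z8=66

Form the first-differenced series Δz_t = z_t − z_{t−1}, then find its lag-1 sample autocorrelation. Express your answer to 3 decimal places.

First differences Δz: -2, 3, 0, 2, 1, -2, 4
Mean of differences = 0.8571
Numerator Σ(Δz_t−Δz̄)(Δz_{t+1}−Δz̄) = -18.1633
Denominator Σ(Δz_t−Δz̄)² = 32.8571
r_1(Δz) = -18.1633 / 32.8571 = -0.553

-0.553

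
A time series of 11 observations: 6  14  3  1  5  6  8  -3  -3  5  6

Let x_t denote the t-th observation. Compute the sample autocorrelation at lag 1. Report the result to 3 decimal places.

Mean x̄ = (6 + 14 + 3 + 1 + 5 + 6 + 8 − 3 − 3 + 5 + 6)/11 = 4.3636
Numerator Σ_{t=1}^{10}(x_t−x̄)(x_{t+1}−x̄) = 35.8678
Denominator Σ(x_t−x̄)² = 236.5455
r_1 = 35.8678 / 236.5455 = 0.152

0.152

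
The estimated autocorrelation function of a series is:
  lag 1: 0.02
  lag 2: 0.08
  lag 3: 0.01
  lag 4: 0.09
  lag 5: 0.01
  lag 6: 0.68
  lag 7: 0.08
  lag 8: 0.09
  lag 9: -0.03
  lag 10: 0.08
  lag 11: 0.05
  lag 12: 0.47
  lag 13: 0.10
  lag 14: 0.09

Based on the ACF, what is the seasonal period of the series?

The largest autocorrelation is r_6 = 0.68, with a weaker echo at lag 12 (0.47); the remaining lags stay at or below 0.10.
The dominant spike at lag 6 indicates a seasonal period of 6.

6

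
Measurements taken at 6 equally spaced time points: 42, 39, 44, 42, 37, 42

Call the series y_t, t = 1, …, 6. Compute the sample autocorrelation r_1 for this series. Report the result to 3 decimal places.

-0.406

Mean ȳ = (42 + 39 + 44 + 42 + 37 + 42)/6 = 41.0000
Deviations from mean: 1.0000, -2.0000, 3.0000, 1.0000, -4.0000, 1.0000
Σ(y_t−ȳ)(y_{t+1}−ȳ) = (-2.0000) + (-6.0000) + (3.0000) + (-4.0000) + (-4.0000) = -13.0000
Denominator Σ(y_t−ȳ)² = 32.0000
r_1 = -13.0000 / 32.0000 = -0.406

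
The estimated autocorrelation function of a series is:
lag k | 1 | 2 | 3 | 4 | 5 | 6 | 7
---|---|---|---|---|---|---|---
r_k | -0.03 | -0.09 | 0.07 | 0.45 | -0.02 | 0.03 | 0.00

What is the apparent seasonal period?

4

The largest autocorrelation is r_4 = 0.45; the remaining lags stay at or below 0.07.
The dominant spike at lag 4 indicates a seasonal period of 4.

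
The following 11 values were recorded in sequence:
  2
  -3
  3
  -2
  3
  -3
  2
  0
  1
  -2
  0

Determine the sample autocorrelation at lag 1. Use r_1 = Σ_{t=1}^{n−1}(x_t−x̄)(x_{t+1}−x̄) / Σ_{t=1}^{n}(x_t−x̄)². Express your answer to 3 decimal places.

-0.830

Mean x̄ = (2 − 3 + 3 − 2 + 3 − 3 + 2 + 0 + 1 − 2 + 0)/11 = 0.0909
Numerator Σ_{t=1}^{10}(x_t−x̄)(x_{t+1}−x̄) = -43.9174
Denominator Σ(x_t−x̄)² = 52.9091
r_1 = -43.9174 / 52.9091 = -0.830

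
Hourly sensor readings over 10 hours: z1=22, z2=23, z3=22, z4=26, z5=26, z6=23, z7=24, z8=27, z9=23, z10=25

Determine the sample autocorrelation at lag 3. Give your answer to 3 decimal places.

0.092

Mean z̄ = (22 + 23 + 22 + 26 + 26 + 23 + 24 + 27 + 23 + 25)/10 = 24.1000
Σ(z_t−z̄)(z_{t+3}−z̄) = (-3.9900) + (-2.0900) + (2.3100) + (-0.1900) + (5.5100) + (1.2100) + (-0.0900) = 2.6700
Denominator Σ(z_t−z̄)² = 28.9000
r_3 = 2.6700 / 28.9000 = 0.092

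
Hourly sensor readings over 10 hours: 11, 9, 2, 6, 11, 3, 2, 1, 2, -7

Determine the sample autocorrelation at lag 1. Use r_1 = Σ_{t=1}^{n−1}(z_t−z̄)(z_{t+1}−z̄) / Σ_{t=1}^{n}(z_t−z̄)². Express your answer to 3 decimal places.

0.237

Mean z̄ = (11 + 9 + 2 + 6 + 11 + 3 + 2 + 1 + 2 − 7)/10 = 4.0000
Numerator Σ_{t=1}^{9}(z_t−z̄)(z_{t+1}−z̄) = 64.0000
Denominator Σ(z_t−z̄)² = 270.0000
r_1 = 64.0000 / 270.0000 = 0.237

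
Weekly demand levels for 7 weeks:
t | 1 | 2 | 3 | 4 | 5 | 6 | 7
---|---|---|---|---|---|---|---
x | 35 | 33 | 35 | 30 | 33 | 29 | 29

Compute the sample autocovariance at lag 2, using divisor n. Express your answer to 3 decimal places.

1.857

Mean x̄ = (35 + 33 + 35 + 30 + 33 + 29 + 29)/7 = 32.0000
Deviations: 3.0000, 1.0000, 3.0000, -2.0000, 1.0000, -3.0000, -3.0000
Σ_{t=1}^{5}(x_t−x̄)(x_{t+2}−x̄) = 13.0000
γ_2 = 13.0000 / 7 = 1.857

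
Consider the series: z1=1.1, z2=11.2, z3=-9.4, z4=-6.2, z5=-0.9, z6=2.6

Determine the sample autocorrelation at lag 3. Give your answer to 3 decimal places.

-0.159

Mean z̄ = (1.1 + 11.2 − 9.4 − 6.2 − 0.9 + 2.6)/6 = -0.2667
Deviations from mean: 1.3667, 11.4667, -9.1333, -5.9333, -0.6333, 2.8667
Σ(z_t−z̄)(z_{t+3}−z̄) = (-8.1089) + (-7.2622) + (-26.1822) = -41.5533
Denominator Σ(z_t−z̄)² = 260.5933
r_3 = -41.5533 / 260.5933 = -0.159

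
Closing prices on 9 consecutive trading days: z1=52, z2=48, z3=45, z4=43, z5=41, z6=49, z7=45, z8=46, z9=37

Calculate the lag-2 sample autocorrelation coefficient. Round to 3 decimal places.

-0.062

Mean z̄ = (52 + 48 + 45 + 43 + 41 + 49 + 45 + 46 + 37)/9 = 45.1111
Σ(z_t−z̄)(z_{t+2}−z̄) = (-0.7654) + (-6.0988) + (0.4568) + (-8.2099) + (0.4568) + (3.4568) + (0.9012) = -9.8025
Denominator Σ(z_t−z̄)² = 158.8889
r_2 = -9.8025 / 158.8889 = -0.062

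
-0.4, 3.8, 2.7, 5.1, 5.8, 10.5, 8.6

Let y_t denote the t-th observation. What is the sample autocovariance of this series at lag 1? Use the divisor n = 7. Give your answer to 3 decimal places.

4.687

Mean ȳ = (-0.4 + 3.8 + 2.7 + 5.1 + 5.8 + 10.5 + 8.6)/7 = 5.1571
Σ_{t=1}^{6}(y_t−ȳ)(y_{t+1}−ȳ) = 32.8096
γ_1 = 32.8096 / 7 = 4.687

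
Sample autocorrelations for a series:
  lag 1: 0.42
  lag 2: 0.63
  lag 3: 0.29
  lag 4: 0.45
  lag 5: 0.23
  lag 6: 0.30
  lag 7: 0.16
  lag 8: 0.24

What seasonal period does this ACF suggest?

2

The largest autocorrelation is r_2 = 0.63, with a weaker echo at lag 4 (0.45); the remaining lags stay at or below 0.42.
The dominant spike at lag 2 indicates a seasonal period of 2.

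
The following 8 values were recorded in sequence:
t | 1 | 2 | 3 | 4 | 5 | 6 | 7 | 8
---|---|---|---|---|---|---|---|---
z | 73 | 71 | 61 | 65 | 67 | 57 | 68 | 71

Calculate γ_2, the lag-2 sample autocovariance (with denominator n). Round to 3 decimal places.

Mean z̄ = (73 + 71 + 61 + 65 + 67 + 57 + 68 + 71)/8 = 66.6250
Deviations: 6.3750, 4.3750, -5.6250, -1.6250, 0.3750, -9.6250, 1.3750, 4.3750
Σ_{t=1}^{6}(z_t−z̄)(z_{t+2}−z̄) = -71.0313
γ_2 = -71.0313 / 8 = -8.879

-8.879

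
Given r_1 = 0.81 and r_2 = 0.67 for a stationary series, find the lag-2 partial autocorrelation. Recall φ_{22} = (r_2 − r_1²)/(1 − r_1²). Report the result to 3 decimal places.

φ_{22} = (r_2 − r_1²) / (1 − r_1²)
r_1² = (0.81)² = 0.6561
Numerator = 0.67 − 0.6561 = 0.0139; denominator = 1 − 0.6561 = 0.3439
φ_{22} = 0.0139 / 0.3439 = 0.040

0.040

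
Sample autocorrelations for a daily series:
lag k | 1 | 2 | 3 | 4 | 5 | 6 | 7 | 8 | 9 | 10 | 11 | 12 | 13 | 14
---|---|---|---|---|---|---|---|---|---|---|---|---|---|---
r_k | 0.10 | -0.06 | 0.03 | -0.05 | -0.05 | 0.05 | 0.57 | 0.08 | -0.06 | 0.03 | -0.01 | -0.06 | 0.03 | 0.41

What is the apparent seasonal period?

7

The largest autocorrelation is r_7 = 0.57, with a weaker echo at lag 14 (0.41); the remaining lags stay at or below 0.10.
The dominant spike at lag 7 indicates a seasonal period of 7.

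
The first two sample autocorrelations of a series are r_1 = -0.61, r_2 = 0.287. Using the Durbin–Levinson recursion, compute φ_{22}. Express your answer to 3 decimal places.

φ_{22} = (r_2 − r_1²) / (1 − r_1²)
r_1² = (-0.61)² = 0.3721
Numerator = 0.287 − 0.3721 = -0.0851; denominator = 1 − 0.3721 = 0.6279
φ_{22} = -0.0851 / 0.6279 = -0.136

-0.136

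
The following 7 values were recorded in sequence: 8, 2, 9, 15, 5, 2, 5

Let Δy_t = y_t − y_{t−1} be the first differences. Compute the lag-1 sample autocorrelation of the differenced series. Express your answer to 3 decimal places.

-0.165

First differences Δy: -6, 7, 6, -10, -3, 3
Mean of differences = -0.5000
Numerator Σ(Δy_t−Δȳ)(Δy_{t+1}−Δȳ) = -39.2500
Denominator Σ(Δy_t−Δȳ)² = 237.5000
r_1(Δy) = -39.2500 / 237.5000 = -0.165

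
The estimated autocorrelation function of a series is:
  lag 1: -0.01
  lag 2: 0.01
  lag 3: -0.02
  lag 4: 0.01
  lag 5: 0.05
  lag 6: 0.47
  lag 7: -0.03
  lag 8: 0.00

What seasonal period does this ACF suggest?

6

The largest autocorrelation is r_6 = 0.47; the remaining lags stay at or below 0.05.
The dominant spike at lag 6 indicates a seasonal period of 6.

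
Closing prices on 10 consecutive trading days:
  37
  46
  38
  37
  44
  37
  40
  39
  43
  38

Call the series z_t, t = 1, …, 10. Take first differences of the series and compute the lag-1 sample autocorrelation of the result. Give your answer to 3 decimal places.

First differences Δz: 9, -8, -1, 7, -7, 3, -1, 4, -5
Mean of differences = 0.1111
Numerator Σ(Δz_t−Δz̄)(Δz_{t+1}−Δz̄) = -167.6790
Denominator Σ(Δz_t−Δz̄)² = 294.8889
r_1(Δz) = -167.6790 / 294.8889 = -0.569

-0.569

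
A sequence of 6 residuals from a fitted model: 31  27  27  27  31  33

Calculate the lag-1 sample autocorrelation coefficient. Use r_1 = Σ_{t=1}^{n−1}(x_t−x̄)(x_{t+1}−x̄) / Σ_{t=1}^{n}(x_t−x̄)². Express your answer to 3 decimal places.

Mean x̄ = (31 + 27 + 27 + 27 + 31 + 33)/6 = 29.3333
Σ(x_t−x̄)(x_{t+1}−x̄) = (-3.8889) + (5.4444) + (5.4444) + (-3.8889) + (6.1111) = 9.2222
Denominator Σ(x_t−x̄)² = 35.3333
r_1 = 9.2222 / 35.3333 = 0.261

0.261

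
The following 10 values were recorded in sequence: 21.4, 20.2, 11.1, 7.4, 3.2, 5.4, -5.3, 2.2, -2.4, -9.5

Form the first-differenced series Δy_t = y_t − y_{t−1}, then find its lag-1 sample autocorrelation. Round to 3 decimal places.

-0.562

First differences Δy: -1.2, -9.1, -3.7, -4.2, 2.2, -10.7, 7.5, -4.6, -7.1
Mean of differences = -3.4333
Numerator Σ(Δy_t−Δȳ)(Δy_{t+1}−Δȳ) = -144.1211
Denominator Σ(Δy_t−Δȳ)² = 256.6400
r_1(Δy) = -144.1211 / 256.6400 = -0.562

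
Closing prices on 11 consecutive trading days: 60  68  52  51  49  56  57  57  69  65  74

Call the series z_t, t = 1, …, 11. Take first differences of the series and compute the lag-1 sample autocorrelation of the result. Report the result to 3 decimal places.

First differences Δz: 8, -16, -1, -2, 7, 1, 0, 12, -4, 9
Mean of differences = 1.4000
Numerator Σ(Δz_t−Δz̄)(Δz_{t+1}−Δz̄) = -198.7600
Denominator Σ(Δz_t−Δz̄)² = 596.4000
r_1(Δz) = -198.7600 / 596.4000 = -0.333

-0.333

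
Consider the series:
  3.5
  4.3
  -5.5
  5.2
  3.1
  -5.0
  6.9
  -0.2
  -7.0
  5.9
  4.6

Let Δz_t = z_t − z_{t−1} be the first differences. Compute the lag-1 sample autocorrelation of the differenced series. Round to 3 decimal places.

First differences Δz: 0.8, -9.8, 10.7, -2.1, -8.1, 11.9, -7.1, -6.8, 12.9, -1.3
Mean of differences = 0.1100
Numerator Σ(Δz_t−Δz̄)(Δz_{t+1}−Δz̄) = -355.4381
Denominator Σ(Δz_t−Δz̄)² = 687.4290
r_1(Δz) = -355.4381 / 687.4290 = -0.517

-0.517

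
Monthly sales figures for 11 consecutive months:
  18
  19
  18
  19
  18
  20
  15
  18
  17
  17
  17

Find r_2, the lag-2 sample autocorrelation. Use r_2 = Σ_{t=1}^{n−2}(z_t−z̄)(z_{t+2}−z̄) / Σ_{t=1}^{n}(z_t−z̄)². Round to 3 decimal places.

0.383

Mean z̄ = (18 + 19 + 18 + 19 + 18 + 20 + 15 + 18 + 17 + 17 + 17)/11 = 17.8182
Numerator Σ_{t=1}^{9}(z_t−z̄)(z_{t+2}−z̄) = 6.7521
Denominator Σ(z_t−z̄)² = 17.6364
r_2 = 6.7521 / 17.6364 = 0.383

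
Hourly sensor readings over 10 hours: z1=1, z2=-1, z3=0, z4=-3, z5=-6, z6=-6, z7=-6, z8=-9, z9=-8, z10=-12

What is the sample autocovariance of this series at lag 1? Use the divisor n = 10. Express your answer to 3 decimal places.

Mean z̄ = (1 − 1 + 0 − 3 − 6 − 6 − 6 − 9 − 8 − 12)/10 = -5.0000
Σ_{t=1}^{9}(z_t−z̄)(z_{t+1}−z̄) = 91.0000
γ_1 = 91.0000 / 10 = 9.100

9.100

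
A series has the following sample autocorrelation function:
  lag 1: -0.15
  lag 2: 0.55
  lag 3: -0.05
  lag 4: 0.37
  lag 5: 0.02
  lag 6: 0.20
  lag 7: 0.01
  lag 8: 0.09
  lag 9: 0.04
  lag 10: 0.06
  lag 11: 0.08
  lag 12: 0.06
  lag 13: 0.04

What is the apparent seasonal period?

The largest autocorrelation is r_2 = 0.55, with weaker echoes at lags 4 (0.37) and 6 (0.20); the remaining lags stay at or below 0.09.
The dominant spike at lag 2 indicates a seasonal period of 2.

2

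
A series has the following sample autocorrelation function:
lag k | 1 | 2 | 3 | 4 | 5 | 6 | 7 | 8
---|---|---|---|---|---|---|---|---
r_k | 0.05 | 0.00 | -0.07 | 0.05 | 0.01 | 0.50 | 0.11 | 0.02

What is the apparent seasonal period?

The largest autocorrelation is r_6 = 0.50; the remaining lags stay at or below 0.11.
The dominant spike at lag 6 indicates a seasonal period of 6.

6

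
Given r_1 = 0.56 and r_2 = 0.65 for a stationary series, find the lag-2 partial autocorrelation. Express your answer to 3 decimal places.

φ_{22} = (r_2 − r_1²) / (1 − r_1²)
r_1² = (0.56)² = 0.3136
Numerator = 0.65 − 0.3136 = 0.3364; denominator = 1 − 0.3136 = 0.6864
φ_{22} = 0.3364 / 0.6864 = 0.490

0.490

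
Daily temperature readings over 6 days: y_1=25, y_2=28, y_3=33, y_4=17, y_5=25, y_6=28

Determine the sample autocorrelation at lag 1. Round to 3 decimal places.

Mean ȳ = (25 + 28 + 33 + 17 + 25 + 28)/6 = 26.0000
Deviations from mean: -1.0000, 2.0000, 7.0000, -9.0000, -1.0000, 2.0000
Numerator Σ_{t=1}^{5}(y_t−ȳ)(y_{t+1}−ȳ) = -44.0000
Denominator Σ(y_t−ȳ)² = 140.0000
r_1 = -44.0000 / 140.0000 = -0.314

-0.314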